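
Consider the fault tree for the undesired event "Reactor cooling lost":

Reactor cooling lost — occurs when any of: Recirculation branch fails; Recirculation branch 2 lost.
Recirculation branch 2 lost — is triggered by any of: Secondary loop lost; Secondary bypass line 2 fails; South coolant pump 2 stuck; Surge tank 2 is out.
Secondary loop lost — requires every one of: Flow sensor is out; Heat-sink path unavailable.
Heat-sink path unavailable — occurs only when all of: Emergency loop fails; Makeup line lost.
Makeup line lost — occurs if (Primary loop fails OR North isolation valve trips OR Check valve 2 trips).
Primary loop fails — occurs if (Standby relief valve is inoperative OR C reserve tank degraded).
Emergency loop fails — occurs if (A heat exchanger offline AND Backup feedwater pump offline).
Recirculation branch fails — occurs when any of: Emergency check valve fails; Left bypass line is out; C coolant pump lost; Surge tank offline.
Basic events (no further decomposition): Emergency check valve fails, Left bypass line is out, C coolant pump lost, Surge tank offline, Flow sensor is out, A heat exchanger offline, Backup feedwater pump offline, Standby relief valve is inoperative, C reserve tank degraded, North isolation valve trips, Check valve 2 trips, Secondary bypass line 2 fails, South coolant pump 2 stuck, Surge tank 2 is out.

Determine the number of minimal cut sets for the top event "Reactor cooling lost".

Recirculation branch fails [OR]: union of children's cut sets → 4 cut set(s).
Emergency loop fails [AND]: one cut set from each child combined → 1 × 1 = 1 cut set(s).
Primary loop fails [OR]: union of children's cut sets → 2 cut set(s).
Makeup line lost [OR]: union of children's cut sets → 4 cut set(s).
Heat-sink path unavailable [AND]: one cut set from each child combined → 1 × 4 = 4 cut set(s).
Secondary loop lost [AND]: one cut set from each child combined → 1 × 4 = 4 cut set(s).
Recirculation branch 2 lost [OR]: union of children's cut sets → 7 cut set(s).
Reactor cooling lost [OR]: union of children's cut sets → 11 cut set(s).

11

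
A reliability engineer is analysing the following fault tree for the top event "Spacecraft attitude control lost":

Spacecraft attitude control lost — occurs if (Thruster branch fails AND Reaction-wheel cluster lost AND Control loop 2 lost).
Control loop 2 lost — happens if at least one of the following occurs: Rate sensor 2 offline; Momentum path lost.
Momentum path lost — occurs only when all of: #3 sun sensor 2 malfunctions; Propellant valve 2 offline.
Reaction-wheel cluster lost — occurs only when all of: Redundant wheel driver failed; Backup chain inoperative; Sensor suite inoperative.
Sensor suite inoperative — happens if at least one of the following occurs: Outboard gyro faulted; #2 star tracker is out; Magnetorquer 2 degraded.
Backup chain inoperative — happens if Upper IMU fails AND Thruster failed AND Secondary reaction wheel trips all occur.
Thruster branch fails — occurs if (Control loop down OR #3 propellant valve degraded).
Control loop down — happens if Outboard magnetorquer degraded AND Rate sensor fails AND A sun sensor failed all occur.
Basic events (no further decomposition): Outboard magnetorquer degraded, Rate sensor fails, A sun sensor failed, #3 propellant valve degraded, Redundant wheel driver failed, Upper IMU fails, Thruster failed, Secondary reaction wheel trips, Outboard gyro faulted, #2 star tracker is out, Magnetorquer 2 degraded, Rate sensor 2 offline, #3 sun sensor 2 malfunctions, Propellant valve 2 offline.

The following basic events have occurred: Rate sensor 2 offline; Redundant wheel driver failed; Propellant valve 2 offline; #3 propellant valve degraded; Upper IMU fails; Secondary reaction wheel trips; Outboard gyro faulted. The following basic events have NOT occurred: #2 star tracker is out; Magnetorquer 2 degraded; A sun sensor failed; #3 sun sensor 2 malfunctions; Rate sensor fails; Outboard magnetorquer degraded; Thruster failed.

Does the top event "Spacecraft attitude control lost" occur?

No

Control loop down [AND]: Outboard magnetorquer degraded=not, Rate sensor fails=not, A sun sensor failed=not → not all inputs occur → does not occur.
Thruster branch fails [OR]: Control loop down=not, #3 propellant valve degraded=occurs → at least one input occurs → occurs.
Backup chain inoperative [AND]: Upper IMU fails=occurs, Thruster failed=not, Secondary reaction wheel trips=occurs → not all inputs occur → does not occur.
Sensor suite inoperative [OR]: Outboard gyro faulted=occurs, #2 star tracker is out=not, Magnetorquer 2 degraded=not → at least one input occurs → occurs.
Reaction-wheel cluster lost [AND]: Redundant wheel driver failed=occurs, Backup chain inoperative=not, Sensor suite inoperative=occurs → not all inputs occur → does not occur.
Momentum path lost [AND]: #3 sun sensor 2 malfunctions=not, Propellant valve 2 offline=occurs → not all inputs occur → does not occur.
Control loop 2 lost [OR]: Rate sensor 2 offline=occurs, Momentum path lost=not → at least one input occurs → occurs.
Spacecraft attitude control lost [AND]: Thruster branch fails=occurs, Reaction-wheel cluster lost=not, Control loop 2 lost=occurs → not all inputs occur → does not occur.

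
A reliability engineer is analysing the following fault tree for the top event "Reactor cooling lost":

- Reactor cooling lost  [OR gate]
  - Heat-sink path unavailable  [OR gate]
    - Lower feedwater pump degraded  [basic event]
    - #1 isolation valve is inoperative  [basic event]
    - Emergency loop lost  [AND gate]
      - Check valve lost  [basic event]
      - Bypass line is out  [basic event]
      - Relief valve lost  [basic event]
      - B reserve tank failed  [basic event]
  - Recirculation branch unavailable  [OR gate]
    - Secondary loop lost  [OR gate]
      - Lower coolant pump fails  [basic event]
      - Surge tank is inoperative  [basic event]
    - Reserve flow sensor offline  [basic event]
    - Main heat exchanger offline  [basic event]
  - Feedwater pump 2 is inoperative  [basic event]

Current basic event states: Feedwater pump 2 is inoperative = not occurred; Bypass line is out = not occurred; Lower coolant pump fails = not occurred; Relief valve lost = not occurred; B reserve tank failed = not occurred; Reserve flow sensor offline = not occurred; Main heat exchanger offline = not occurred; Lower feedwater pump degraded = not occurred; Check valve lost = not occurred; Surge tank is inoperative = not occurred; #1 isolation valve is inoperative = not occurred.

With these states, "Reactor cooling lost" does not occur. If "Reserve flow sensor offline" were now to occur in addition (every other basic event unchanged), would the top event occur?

Yes

Counterfactual: set "Reserve flow sensor offline" to occurred.
Emergency loop lost [AND]: Check valve lost=not, Bypass line is out=not, Relief valve lost=not, B reserve tank failed=not → not all inputs occur → does not occur.
Heat-sink path unavailable [OR]: Lower feedwater pump degraded=not, #1 isolation valve is inoperative=not, Emergency loop lost=not → no input occurs → does not occur.
Secondary loop lost [OR]: Lower coolant pump fails=not, Surge tank is inoperative=not → no input occurs → does not occur.
Recirculation branch unavailable [OR]: Secondary loop lost=not, Reserve flow sensor offline=occurs, Main heat exchanger offline=not → at least one input occurs → occurs.
Reactor cooling lost [OR]: Heat-sink path unavailable=not, Recirculation branch unavailable=occurs, Feedwater pump 2 is inoperative=not → at least one input occurs → occurs.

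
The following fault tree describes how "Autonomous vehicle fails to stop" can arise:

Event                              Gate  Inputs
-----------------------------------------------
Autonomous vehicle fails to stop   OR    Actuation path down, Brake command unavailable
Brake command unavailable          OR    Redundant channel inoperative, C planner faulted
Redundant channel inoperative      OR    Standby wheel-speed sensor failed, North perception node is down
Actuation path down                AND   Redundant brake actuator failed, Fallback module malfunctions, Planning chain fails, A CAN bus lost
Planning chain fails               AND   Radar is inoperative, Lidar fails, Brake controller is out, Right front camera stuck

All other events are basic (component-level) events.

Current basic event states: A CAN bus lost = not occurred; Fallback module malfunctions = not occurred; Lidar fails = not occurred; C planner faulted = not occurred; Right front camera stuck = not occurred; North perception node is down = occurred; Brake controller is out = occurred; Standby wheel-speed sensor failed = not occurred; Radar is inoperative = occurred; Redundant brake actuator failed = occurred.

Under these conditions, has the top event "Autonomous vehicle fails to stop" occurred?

Planning chain fails [AND]: Radar is inoperative=occurs, Lidar fails=not, Brake controller is out=occurs, Right front camera stuck=not → not all inputs occur → does not occur.
Actuation path down [AND]: Redundant brake actuator failed=occurs, Fallback module malfunctions=not, Planning chain fails=not, A CAN bus lost=not → not all inputs occur → does not occur.
Redundant channel inoperative [OR]: Standby wheel-speed sensor failed=not, North perception node is down=occurs → at least one input occurs → occurs.
Brake command unavailable [OR]: Redundant channel inoperative=occurs, C planner faulted=not → at least one input occurs → occurs.
Autonomous vehicle fails to stop [OR]: Actuation path down=not, Brake command unavailable=occurs → at least one input occurs → occurs.

Yes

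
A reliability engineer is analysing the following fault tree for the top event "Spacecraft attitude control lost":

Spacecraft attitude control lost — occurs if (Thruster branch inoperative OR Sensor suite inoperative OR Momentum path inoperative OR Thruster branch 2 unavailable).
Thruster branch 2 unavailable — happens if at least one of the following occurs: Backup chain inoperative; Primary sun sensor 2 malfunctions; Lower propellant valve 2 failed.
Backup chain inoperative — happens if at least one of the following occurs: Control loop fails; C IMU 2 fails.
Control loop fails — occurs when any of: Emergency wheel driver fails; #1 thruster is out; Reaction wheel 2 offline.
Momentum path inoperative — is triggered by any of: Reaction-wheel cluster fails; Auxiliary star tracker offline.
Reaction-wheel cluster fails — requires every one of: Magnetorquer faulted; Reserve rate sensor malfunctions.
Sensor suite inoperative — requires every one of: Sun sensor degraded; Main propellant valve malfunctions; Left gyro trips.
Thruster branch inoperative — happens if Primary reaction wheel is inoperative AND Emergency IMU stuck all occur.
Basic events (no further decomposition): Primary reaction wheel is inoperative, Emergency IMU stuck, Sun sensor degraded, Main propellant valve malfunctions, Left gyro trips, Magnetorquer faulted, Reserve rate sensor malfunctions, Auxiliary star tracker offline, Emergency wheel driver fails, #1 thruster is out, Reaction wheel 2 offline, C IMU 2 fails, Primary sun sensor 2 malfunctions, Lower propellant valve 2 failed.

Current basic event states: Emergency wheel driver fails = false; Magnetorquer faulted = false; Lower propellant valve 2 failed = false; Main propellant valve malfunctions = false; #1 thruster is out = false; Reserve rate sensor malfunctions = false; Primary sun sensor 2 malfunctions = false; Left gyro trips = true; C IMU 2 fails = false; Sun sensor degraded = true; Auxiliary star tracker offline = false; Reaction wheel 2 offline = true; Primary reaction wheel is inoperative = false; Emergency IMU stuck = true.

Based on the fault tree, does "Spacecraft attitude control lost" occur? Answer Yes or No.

Thruster branch inoperative [AND]: Primary reaction wheel is inoperative=not, Emergency IMU stuck=occurs → not all inputs occur → does not occur.
Sensor suite inoperative [AND]: Sun sensor degraded=occurs, Main propellant valve malfunctions=not, Left gyro trips=occurs → not all inputs occur → does not occur.
Reaction-wheel cluster fails [AND]: Magnetorquer faulted=not, Reserve rate sensor malfunctions=not → not all inputs occur → does not occur.
Momentum path inoperative [OR]: Reaction-wheel cluster fails=not, Auxiliary star tracker offline=not → no input occurs → does not occur.
Control loop fails [OR]: Emergency wheel driver fails=not, #1 thruster is out=not, Reaction wheel 2 offline=occurs → at least one input occurs → occurs.
Backup chain inoperative [OR]: Control loop fails=occurs, C IMU 2 fails=not → at least one input occurs → occurs.
Thruster branch 2 unavailable [OR]: Backup chain inoperative=occurs, Primary sun sensor 2 malfunctions=not, Lower propellant valve 2 failed=not → at least one input occurs → occurs.
Spacecraft attitude control lost [OR]: Thruster branch inoperative=not, Sensor suite inoperative=not, Momentum path inoperative=not, Thruster branch 2 unavailable=occurs → at least one input occurs → occurs.

Yes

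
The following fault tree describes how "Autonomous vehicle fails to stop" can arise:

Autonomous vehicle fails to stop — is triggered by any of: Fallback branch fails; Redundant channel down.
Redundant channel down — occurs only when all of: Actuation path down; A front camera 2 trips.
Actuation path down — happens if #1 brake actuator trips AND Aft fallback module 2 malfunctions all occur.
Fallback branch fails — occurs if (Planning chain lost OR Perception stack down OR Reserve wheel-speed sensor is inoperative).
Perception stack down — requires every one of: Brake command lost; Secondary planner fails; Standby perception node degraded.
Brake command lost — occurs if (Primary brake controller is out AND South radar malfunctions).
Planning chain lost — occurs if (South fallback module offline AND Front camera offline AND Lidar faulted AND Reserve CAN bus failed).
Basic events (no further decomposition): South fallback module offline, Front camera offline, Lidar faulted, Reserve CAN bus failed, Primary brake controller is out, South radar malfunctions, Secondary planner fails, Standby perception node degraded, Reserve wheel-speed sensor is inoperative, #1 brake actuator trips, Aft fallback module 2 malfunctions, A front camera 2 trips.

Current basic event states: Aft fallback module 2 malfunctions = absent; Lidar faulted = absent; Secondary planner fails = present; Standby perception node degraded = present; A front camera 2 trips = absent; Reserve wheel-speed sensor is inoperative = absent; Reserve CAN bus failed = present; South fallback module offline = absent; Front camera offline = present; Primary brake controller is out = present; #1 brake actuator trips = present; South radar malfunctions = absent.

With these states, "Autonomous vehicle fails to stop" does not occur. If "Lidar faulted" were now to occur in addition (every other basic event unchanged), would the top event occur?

Counterfactual: set "Lidar faulted" to occurred.
Planning chain lost [AND]: South fallback module offline=not, Front camera offline=occurs, Lidar faulted=occurs, Reserve CAN bus failed=occurs → not all inputs occur → does not occur.
Brake command lost [AND]: Primary brake controller is out=occurs, South radar malfunctions=not → not all inputs occur → does not occur.
Perception stack down [AND]: Brake command lost=not, Secondary planner fails=occurs, Standby perception node degraded=occurs → not all inputs occur → does not occur.
Fallback branch fails [OR]: Planning chain lost=not, Perception stack down=not, Reserve wheel-speed sensor is inoperative=not → no input occurs → does not occur.
Actuation path down [AND]: #1 brake actuator trips=occurs, Aft fallback module 2 malfunctions=not → not all inputs occur → does not occur.
Redundant channel down [AND]: Actuation path down=not, A front camera 2 trips=not → not all inputs occur → does not occur.
Autonomous vehicle fails to stop [OR]: Fallback branch fails=not, Redundant channel down=not → no input occurs → does not occur.

No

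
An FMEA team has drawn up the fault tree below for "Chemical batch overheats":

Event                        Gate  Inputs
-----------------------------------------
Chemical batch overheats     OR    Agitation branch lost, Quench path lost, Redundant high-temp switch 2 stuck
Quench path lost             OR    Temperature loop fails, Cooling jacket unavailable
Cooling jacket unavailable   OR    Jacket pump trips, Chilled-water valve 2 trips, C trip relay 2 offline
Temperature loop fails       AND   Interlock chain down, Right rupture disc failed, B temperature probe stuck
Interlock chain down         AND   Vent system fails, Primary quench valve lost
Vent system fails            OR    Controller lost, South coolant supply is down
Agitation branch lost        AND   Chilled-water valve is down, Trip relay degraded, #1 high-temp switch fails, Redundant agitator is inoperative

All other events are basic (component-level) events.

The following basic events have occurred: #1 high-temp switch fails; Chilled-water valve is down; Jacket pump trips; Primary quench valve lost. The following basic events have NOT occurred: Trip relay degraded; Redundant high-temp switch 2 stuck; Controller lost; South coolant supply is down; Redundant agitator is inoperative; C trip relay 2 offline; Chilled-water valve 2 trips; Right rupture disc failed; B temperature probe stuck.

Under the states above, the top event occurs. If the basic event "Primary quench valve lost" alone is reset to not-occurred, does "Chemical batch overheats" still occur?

Counterfactual: set "Primary quench valve lost" to not occurred.
Agitation branch lost [AND]: Chilled-water valve is down=occurs, Trip relay degraded=not, #1 high-temp switch fails=occurs, Redundant agitator is inoperative=not → not all inputs occur → does not occur.
Vent system fails [OR]: Controller lost=not, South coolant supply is down=not → no input occurs → does not occur.
Interlock chain down [AND]: Vent system fails=not, Primary quench valve lost=not → not all inputs occur → does not occur.
Temperature loop fails [AND]: Interlock chain down=not, Right rupture disc failed=not, B temperature probe stuck=not → not all inputs occur → does not occur.
Cooling jacket unavailable [OR]: Jacket pump trips=occurs, Chilled-water valve 2 trips=not, C trip relay 2 offline=not → at least one input occurs → occurs.
Quench path lost [OR]: Temperature loop fails=not, Cooling jacket unavailable=occurs → at least one input occurs → occurs.
Chemical batch overheats [OR]: Agitation branch lost=not, Quench path lost=occurs, Redundant high-temp switch 2 stuck=not → at least one input occurs → occurs.

Yes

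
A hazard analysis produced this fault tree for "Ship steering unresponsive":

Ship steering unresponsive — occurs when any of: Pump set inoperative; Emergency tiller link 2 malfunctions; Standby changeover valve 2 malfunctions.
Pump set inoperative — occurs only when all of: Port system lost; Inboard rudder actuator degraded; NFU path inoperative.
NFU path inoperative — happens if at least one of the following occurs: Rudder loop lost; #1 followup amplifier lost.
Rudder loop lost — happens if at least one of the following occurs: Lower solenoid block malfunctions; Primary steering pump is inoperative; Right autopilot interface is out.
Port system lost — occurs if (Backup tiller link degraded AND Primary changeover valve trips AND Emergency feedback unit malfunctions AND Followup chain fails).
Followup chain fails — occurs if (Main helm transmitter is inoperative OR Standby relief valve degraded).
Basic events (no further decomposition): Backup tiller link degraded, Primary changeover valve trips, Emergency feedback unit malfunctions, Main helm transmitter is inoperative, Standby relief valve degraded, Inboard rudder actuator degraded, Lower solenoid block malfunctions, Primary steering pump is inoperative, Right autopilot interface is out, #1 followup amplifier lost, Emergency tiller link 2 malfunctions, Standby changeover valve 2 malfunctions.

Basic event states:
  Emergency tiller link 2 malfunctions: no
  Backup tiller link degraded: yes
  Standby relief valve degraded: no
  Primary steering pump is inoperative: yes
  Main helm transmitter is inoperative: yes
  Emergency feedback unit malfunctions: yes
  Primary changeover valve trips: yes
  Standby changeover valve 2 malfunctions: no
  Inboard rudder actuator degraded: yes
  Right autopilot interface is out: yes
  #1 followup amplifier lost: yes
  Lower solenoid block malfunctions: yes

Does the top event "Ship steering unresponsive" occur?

Followup chain fails [OR]: Main helm transmitter is inoperative=occurs, Standby relief valve degraded=not → at least one input occurs → occurs.
Port system lost [AND]: Backup tiller link degraded=occurs, Primary changeover valve trips=occurs, Emergency feedback unit malfunctions=occurs, Followup chain fails=occurs → all inputs occur → occurs.
Rudder loop lost [OR]: Lower solenoid block malfunctions=occurs, Primary steering pump is inoperative=occurs, Right autopilot interface is out=occurs → at least one input occurs → occurs.
NFU path inoperative [OR]: Rudder loop lost=occurs, #1 followup amplifier lost=occurs → at least one input occurs → occurs.
Pump set inoperative [AND]: Port system lost=occurs, Inboard rudder actuator degraded=occurs, NFU path inoperative=occurs → all inputs occur → occurs.
Ship steering unresponsive [OR]: Pump set inoperative=occurs, Emergency tiller link 2 malfunctions=not, Standby changeover valve 2 malfunctions=not → at least one input occurs → occurs.

Yes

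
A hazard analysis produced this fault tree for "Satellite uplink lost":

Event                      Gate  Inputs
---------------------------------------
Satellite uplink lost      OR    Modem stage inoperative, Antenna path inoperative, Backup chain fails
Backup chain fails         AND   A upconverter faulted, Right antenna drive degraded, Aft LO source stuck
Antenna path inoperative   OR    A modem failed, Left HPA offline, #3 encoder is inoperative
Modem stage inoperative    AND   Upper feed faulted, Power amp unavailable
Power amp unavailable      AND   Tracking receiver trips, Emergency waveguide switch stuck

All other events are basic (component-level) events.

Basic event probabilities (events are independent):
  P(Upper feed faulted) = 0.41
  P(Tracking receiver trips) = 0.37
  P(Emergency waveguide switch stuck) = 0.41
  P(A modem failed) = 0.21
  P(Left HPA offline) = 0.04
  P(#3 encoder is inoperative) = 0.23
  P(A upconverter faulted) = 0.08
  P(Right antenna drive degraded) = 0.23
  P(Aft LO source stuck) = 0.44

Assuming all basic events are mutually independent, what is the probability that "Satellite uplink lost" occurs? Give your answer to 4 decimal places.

0.4568

P(Power amp unavailable) [AND] = 0.37 × 0.41 = 0.151700
P(Modem stage inoperative) [AND] = 0.41 × 0.151700 = 0.062197
P(Antenna path inoperative) [OR] = 1 − (1−0.21) × (1−0.04) × (1−0.23) = 0.416032
P(Backup chain fails) [AND] = 0.08 × 0.23 × 0.44 = 0.008096
P(Satellite uplink lost) [OR] = 1 − (1−0.062197) × (1−0.416032) × (1−0.008096) = 0.456787
Rounded to 4 decimal places: P(Satellite uplink lost) ≈ 0.4568.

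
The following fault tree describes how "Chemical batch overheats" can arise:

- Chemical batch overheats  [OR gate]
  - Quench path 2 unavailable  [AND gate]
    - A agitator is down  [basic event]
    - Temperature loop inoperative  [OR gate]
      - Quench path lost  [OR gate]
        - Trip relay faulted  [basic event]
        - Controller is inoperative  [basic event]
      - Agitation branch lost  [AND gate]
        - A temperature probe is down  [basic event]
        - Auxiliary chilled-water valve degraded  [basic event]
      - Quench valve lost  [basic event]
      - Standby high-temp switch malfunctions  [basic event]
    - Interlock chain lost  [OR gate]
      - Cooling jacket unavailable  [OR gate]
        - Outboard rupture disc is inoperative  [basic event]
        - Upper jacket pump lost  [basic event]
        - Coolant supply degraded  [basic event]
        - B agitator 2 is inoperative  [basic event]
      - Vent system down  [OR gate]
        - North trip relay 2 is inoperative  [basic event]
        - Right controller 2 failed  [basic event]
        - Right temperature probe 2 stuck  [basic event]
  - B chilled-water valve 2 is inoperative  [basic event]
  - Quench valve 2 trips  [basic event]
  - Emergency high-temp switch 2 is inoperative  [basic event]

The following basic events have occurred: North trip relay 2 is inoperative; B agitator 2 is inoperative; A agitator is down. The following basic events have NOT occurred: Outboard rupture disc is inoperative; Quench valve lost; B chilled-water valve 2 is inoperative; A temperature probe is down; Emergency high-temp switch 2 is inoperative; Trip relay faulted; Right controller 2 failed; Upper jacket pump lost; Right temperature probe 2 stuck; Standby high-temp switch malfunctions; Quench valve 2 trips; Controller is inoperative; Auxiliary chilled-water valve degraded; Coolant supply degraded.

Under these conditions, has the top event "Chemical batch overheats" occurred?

Quench path lost [OR]: Trip relay faulted=not, Controller is inoperative=not → no input occurs → does not occur.
Agitation branch lost [AND]: A temperature probe is down=not, Auxiliary chilled-water valve degraded=not → not all inputs occur → does not occur.
Temperature loop inoperative [OR]: Quench path lost=not, Agitation branch lost=not, Quench valve lost=not, Standby high-temp switch malfunctions=not → no input occurs → does not occur.
Cooling jacket unavailable [OR]: Outboard rupture disc is inoperative=not, Upper jacket pump lost=not, Coolant supply degraded=not, B agitator 2 is inoperative=occurs → at least one input occurs → occurs.
Vent system down [OR]: North trip relay 2 is inoperative=occurs, Right controller 2 failed=not, Right temperature probe 2 stuck=not → at least one input occurs → occurs.
Interlock chain lost [OR]: Cooling jacket unavailable=occurs, Vent system down=occurs → at least one input occurs → occurs.
Quench path 2 unavailable [AND]: A agitator is down=occurs, Temperature loop inoperative=not, Interlock chain lost=occurs → not all inputs occur → does not occur.
Chemical batch overheats [OR]: Quench path 2 unavailable=not, B chilled-water valve 2 is inoperative=not, Quench valve 2 trips=not, Emergency high-temp switch 2 is inoperative=not → no input occurs → does not occur.

No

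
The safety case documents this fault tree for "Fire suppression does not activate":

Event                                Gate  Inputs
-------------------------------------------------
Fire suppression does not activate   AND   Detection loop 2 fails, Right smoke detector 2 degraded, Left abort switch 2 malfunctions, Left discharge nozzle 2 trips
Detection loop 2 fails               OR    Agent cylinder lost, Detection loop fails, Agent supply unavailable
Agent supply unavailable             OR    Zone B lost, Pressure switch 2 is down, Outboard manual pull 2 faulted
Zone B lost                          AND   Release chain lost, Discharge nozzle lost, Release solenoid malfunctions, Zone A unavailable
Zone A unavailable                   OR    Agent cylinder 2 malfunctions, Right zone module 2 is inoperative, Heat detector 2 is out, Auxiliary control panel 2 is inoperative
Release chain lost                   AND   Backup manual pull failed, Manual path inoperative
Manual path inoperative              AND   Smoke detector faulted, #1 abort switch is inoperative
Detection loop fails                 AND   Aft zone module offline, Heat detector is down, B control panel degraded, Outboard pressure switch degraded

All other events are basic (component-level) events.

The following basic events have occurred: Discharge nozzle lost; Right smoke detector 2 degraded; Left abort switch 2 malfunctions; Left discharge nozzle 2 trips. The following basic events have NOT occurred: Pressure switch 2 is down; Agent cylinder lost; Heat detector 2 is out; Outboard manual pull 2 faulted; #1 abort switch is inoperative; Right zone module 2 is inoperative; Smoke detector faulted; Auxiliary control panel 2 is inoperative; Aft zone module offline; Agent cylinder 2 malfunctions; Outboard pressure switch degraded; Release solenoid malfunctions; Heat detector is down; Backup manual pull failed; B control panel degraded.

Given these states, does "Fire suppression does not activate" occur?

Detection loop fails [AND]: Aft zone module offline=not, Heat detector is down=not, B control panel degraded=not, Outboard pressure switch degraded=not → not all inputs occur → does not occur.
Manual path inoperative [AND]: Smoke detector faulted=not, #1 abort switch is inoperative=not → not all inputs occur → does not occur.
Release chain lost [AND]: Backup manual pull failed=not, Manual path inoperative=not → not all inputs occur → does not occur.
Zone A unavailable [OR]: Agent cylinder 2 malfunctions=not, Right zone module 2 is inoperative=not, Heat detector 2 is out=not, Auxiliary control panel 2 is inoperative=not → no input occurs → does not occur.
Zone B lost [AND]: Release chain lost=not, Discharge nozzle lost=occurs, Release solenoid malfunctions=not, Zone A unavailable=not → not all inputs occur → does not occur.
Agent supply unavailable [OR]: Zone B lost=not, Pressure switch 2 is down=not, Outboard manual pull 2 faulted=not → no input occurs → does not occur.
Detection loop 2 fails [OR]: Agent cylinder lost=not, Detection loop fails=not, Agent supply unavailable=not → no input occurs → does not occur.
Fire suppression does not activate [AND]: Detection loop 2 fails=not, Right smoke detector 2 degraded=occurs, Left abort switch 2 malfunctions=occurs, Left discharge nozzle 2 trips=occurs → not all inputs occur → does not occur.

No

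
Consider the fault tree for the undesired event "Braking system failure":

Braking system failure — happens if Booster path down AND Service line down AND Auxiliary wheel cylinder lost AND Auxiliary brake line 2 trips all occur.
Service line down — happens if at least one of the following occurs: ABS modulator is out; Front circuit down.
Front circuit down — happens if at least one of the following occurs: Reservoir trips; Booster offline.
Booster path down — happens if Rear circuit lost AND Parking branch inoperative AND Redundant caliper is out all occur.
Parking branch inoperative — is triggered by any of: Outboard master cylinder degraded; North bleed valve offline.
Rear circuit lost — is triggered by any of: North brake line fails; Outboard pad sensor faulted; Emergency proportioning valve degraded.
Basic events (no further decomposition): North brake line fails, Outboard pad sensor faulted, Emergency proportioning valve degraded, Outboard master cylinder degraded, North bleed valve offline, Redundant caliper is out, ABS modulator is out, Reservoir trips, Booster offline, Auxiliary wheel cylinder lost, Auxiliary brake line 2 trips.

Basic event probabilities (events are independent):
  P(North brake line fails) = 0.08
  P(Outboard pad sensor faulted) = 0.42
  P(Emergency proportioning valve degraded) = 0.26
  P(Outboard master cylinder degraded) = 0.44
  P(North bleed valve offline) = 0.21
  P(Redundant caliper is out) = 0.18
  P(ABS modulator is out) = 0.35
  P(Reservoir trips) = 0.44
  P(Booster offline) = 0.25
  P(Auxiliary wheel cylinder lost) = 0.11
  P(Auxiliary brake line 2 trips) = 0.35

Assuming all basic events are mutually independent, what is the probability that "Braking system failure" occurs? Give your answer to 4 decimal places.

P(Rear circuit lost) [OR] = 1 − (1−0.08) × (1−0.42) × (1−0.26) = 0.605136
P(Parking branch inoperative) [OR] = 1 − (1−0.44) × (1−0.21) = 0.557600
P(Booster path down) [AND] = 0.605136 × 0.557600 × 0.18 = 0.060736
P(Front circuit down) [OR] = 1 − (1−0.44) × (1−0.25) = 0.580000
P(Service line down) [OR] = 1 − (1−0.35) × (1−0.580000) = 0.727000
P(Braking system failure) [AND] = 0.060736 × 0.727000 × 0.11 × 0.35 = 0.001700
Rounded to 4 decimal places: P(Braking system failure) ≈ 0.0017.

0.0017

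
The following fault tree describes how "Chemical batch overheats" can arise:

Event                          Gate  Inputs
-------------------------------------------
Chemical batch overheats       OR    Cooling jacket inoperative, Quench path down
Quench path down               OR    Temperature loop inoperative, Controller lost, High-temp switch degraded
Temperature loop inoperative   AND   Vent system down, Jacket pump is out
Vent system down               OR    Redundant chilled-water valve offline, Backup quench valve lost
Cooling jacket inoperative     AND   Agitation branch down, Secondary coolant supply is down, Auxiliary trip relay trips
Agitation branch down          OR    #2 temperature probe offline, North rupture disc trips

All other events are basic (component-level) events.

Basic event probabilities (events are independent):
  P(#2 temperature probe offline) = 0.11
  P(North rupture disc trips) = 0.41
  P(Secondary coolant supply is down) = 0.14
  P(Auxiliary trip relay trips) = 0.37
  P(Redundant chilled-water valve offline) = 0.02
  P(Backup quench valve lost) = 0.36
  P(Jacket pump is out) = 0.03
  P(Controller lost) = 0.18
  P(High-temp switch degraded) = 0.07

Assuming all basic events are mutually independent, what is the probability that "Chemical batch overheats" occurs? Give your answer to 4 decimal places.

0.2645

P(Agitation branch down) [OR] = 1 − (1−0.11) × (1−0.41) = 0.474900
P(Cooling jacket inoperative) [AND] = 0.474900 × 0.14 × 0.37 = 0.024600
P(Vent system down) [OR] = 1 − (1−0.02) × (1−0.36) = 0.372800
P(Temperature loop inoperative) [AND] = 0.372800 × 0.03 = 0.011184
P(Quench path down) [OR] = 1 − (1−0.011184) × (1−0.18) × (1−0.07) = 0.245929
P(Chemical batch overheats) [OR] = 1 − (1−0.024600) × (1−0.245929) = 0.264479
Rounded to 4 decimal places: P(Chemical batch overheats) ≈ 0.2645.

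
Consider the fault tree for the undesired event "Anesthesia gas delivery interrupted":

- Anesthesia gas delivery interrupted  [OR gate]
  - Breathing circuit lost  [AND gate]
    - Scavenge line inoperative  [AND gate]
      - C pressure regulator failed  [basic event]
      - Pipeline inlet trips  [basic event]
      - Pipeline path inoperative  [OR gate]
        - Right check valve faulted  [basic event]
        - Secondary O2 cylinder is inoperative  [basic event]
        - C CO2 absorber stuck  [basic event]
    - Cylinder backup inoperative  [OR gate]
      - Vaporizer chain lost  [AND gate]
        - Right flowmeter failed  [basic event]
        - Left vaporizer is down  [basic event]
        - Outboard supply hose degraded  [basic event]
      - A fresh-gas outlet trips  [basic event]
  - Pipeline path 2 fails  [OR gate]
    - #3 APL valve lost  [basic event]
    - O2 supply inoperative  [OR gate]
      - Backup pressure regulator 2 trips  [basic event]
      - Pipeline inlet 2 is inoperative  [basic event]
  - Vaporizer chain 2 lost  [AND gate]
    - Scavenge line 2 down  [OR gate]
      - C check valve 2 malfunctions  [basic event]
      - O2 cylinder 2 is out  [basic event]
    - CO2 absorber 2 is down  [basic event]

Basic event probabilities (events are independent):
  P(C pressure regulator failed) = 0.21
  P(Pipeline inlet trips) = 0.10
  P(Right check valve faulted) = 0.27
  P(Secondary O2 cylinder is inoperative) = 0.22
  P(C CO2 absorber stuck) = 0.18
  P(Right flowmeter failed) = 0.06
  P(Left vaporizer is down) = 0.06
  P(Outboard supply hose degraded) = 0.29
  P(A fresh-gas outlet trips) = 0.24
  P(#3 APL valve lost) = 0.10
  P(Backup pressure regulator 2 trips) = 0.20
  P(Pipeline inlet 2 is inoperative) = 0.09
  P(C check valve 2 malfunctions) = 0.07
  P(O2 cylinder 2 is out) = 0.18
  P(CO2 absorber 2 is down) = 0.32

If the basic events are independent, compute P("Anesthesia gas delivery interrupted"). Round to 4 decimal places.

P(Pipeline path inoperative) [OR] = 1 − (1−0.27) × (1−0.22) × (1−0.18) = 0.533092
P(Scavenge line inoperative) [AND] = 0.21 × 0.10 × 0.533092 = 0.011195
P(Vaporizer chain lost) [AND] = 0.06 × 0.06 × 0.29 = 0.001044
P(Cylinder backup inoperative) [OR] = 1 − (1−0.001044) × (1−0.24) = 0.240793
P(Breathing circuit lost) [AND] = 0.011195 × 0.240793 = 0.002696
P(O2 supply inoperative) [OR] = 1 − (1−0.20) × (1−0.09) = 0.272000
P(Pipeline path 2 fails) [OR] = 1 − (1−0.10) × (1−0.272000) = 0.344800
P(Scavenge line 2 down) [OR] = 1 − (1−0.07) × (1−0.18) = 0.237400
P(Vaporizer chain 2 lost) [AND] = 0.237400 × 0.32 = 0.075968
P(Anesthesia gas delivery interrupted) [OR] = 1 − (1−0.002696) × (1−0.344800) × (1−0.075968) = 0.396206
Rounded to 4 decimal places: P(Anesthesia gas delivery interrupted) ≈ 0.3962.

0.3962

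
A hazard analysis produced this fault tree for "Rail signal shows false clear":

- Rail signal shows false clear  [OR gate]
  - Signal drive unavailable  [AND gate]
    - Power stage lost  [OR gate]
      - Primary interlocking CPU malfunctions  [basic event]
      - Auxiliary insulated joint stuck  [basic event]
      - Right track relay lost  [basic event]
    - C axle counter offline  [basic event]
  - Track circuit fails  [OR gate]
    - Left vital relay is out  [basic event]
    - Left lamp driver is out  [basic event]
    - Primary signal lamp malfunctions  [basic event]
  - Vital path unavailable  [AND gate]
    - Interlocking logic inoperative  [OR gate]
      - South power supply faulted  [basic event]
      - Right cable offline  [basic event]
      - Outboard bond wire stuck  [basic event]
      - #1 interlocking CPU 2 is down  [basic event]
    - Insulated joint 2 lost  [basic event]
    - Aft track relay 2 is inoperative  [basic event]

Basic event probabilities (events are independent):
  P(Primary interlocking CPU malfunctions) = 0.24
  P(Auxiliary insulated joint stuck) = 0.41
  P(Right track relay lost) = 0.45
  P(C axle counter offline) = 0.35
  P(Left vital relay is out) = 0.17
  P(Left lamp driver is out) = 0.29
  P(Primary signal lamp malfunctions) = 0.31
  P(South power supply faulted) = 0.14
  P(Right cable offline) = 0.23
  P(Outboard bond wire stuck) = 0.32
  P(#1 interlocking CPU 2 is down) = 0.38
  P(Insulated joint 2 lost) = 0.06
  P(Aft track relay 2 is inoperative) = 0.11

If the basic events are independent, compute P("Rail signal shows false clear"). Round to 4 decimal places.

0.7020

P(Power stage lost) [OR] = 1 − (1−0.24) × (1−0.41) × (1−0.45) = 0.753380
P(Signal drive unavailable) [AND] = 0.753380 × 0.35 = 0.263683
P(Track circuit fails) [OR] = 1 − (1−0.17) × (1−0.29) × (1−0.31) = 0.593383
P(Interlocking logic inoperative) [OR] = 1 − (1−0.14) × (1−0.23) × (1−0.32) × (1−0.38) = 0.720816
P(Vital path unavailable) [AND] = 0.720816 × 0.06 × 0.11 = 0.004757
P(Rail signal shows false clear) [OR] = 1 − (1−0.263683) × (1−0.593383) × (1−0.004757) = 0.702025
Rounded to 4 decimal places: P(Rail signal shows false clear) ≈ 0.7020.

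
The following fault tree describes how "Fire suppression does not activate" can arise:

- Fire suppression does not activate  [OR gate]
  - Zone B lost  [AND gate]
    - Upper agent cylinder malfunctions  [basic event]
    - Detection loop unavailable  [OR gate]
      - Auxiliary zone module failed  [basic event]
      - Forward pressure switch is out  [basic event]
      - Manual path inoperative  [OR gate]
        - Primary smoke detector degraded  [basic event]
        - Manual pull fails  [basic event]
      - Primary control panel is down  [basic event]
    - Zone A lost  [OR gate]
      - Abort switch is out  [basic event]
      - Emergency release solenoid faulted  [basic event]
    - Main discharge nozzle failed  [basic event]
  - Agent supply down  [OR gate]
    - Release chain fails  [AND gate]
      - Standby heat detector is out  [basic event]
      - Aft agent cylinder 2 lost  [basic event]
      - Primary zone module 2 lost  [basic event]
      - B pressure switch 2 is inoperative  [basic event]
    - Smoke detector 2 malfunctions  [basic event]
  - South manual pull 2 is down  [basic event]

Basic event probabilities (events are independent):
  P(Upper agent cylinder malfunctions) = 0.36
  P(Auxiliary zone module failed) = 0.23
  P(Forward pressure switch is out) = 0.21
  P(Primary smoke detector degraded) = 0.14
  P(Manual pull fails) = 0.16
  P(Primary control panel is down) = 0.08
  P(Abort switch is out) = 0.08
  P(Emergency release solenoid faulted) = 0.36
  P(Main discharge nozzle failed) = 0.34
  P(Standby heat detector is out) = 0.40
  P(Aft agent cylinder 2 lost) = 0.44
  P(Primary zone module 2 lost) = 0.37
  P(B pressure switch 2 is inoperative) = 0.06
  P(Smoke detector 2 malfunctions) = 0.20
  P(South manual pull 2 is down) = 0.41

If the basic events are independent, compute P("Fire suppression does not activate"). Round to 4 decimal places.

0.5439

P(Manual path inoperative) [OR] = 1 − (1−0.14) × (1−0.16) = 0.277600
P(Detection loop unavailable) [OR] = 1 − (1−0.23) × (1−0.21) × (1−0.277600) × (1−0.08) = 0.595719
P(Zone A lost) [OR] = 1 − (1−0.08) × (1−0.36) = 0.411200
P(Zone B lost) [AND] = 0.36 × 0.595719 × 0.411200 × 0.34 = 0.029983
P(Release chain fails) [AND] = 0.40 × 0.44 × 0.37 × 0.06 = 0.003907
P(Agent supply down) [OR] = 1 − (1−0.003907) × (1−0.20) = 0.203126
P(Fire suppression does not activate) [OR] = 1 − (1−0.029983) × (1−0.203126) × (1−0.41) = 0.543941
Rounded to 4 decimal places: P(Fire suppression does not activate) ≈ 0.5439.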